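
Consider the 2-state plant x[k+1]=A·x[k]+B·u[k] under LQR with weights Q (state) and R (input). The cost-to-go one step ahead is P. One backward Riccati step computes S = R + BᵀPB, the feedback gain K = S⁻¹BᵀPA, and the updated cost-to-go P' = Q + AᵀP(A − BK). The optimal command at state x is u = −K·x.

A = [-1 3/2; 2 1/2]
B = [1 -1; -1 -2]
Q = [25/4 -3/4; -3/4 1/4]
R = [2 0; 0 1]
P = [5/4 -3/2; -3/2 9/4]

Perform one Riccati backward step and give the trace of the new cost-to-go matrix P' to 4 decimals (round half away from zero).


BᵀP = [2.7500 -3.7500; 1.7500 -3.0000]
S = R + BᵀPB = [2 0; 0 1] + [6.5000 4.7500; 4.7500 4.2500] = [8.5000 4.7500; 4.7500 5.2500]
BᵀPA = [-10.2500 2.2500; -7.7500 1.1250]
K = S⁻¹·BᵀPA = [-0.7705 0.2932; -0.7790 -0.0510]
A−BK = [-1.0085 1.1558; -0.3286 0.6912]
AᵀP(A−BK) = [2.3144 -0.7649; -0.7649 0.5227]
P' = Q + AᵀP(A−BK) = [8.5644 -1.5149; -1.5149 0.7727]
tr(P') = 9.3371

9.3371


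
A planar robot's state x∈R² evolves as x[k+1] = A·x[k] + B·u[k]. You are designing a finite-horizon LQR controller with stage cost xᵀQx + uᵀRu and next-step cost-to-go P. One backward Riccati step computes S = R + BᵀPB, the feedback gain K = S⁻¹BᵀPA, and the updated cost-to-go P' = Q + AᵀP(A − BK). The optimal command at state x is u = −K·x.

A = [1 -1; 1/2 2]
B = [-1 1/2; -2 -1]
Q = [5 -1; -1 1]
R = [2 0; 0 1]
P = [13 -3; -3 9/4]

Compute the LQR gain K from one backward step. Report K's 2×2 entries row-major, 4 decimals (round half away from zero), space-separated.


BᵀP = [-7.0000 -1.5000; 9.5000 -3.7500]
S = R + BᵀPB = [2 0; 0 1] + [10.0000 -2.0000; -2.0000 8.5000] = [12.0000 -2.0000; -2.0000 9.5000]
BᵀPA = [-7.7500 4.0000; 7.6250 -17.0000]
K = S⁻¹·BᵀPA = [-0.5307 0.0364; 0.6909 -1.7818]
A−BK = [0.1239 -0.0727; 0.1295 0.2909]
AᵀP(A−BK) = [1.1815 -1.3818; -1.3818 3.5636]
P' = Q + AᵀP(A−BK) = [6.1815 -2.3818; -2.3818 4.5636]
tr(P') = 10.7452

-0.5307 0.0364 0.6909 -1.7818


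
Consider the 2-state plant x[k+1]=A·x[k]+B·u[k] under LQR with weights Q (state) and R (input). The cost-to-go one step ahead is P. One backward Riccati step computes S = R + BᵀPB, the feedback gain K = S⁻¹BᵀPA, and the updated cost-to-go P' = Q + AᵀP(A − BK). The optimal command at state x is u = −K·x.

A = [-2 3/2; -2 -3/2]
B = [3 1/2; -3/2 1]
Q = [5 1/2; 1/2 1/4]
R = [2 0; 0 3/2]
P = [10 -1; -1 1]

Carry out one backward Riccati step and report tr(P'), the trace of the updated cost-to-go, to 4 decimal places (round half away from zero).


10.3706

BᵀP = [31.5000 -4.5000; 4.0000 0.5000]
S = R + BᵀPB = [2 0; 0 3/2] + [101.2500 11.2500; 11.2500 2.5000] = [103.2500 11.2500; 11.2500 4.0000]
BᵀPA = [-54.0000 54.0000; -9.0000 5.2500]
K = S⁻¹·BᵀPA = [-0.4006 0.5479; -1.1233 -0.2285]
A−BK = [-0.2365 -0.0295; -1.4776 -0.4497]
AᵀP(A−BK) = [4.2575 0.5302; 0.5302 0.8631]
P' = Q + AᵀP(A−BK) = [9.2575 1.0302; 1.0302 1.1131]
tr(P') = 10.3706


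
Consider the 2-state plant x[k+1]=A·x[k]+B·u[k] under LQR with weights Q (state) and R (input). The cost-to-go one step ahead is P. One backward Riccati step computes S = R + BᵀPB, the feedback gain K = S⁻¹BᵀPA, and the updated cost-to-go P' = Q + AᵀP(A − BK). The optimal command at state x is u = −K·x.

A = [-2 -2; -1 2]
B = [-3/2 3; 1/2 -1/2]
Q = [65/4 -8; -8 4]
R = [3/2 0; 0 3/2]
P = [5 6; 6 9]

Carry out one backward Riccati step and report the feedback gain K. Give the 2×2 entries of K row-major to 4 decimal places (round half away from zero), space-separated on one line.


-0.1165 0.5825 -1.2621 0.3107

BᵀP = [-4.5000 -4.5000; 12.0000 13.5000]
S = R + BᵀPB = [3/2 0; 0 3/2] + [4.5000 -11.2500; -11.2500 29.2500] = [6.0000 -11.2500; -11.2500 30.7500]
BᵀPA = [13.5000 0.0000; -37.5000 3.0000]
K = S⁻¹·BᵀPA = [-0.1165 0.5825; -1.2621 0.3107]
A−BK = [1.6117 -2.0583; -1.5728 1.8641]
AᵀP(A−BK) = [7.2427 -6.2136; -6.2136 7.0680]
P' = Q + AᵀP(A−BK) = [23.4927 -14.2136; -14.2136 11.0680]
tr(P') = 34.5607


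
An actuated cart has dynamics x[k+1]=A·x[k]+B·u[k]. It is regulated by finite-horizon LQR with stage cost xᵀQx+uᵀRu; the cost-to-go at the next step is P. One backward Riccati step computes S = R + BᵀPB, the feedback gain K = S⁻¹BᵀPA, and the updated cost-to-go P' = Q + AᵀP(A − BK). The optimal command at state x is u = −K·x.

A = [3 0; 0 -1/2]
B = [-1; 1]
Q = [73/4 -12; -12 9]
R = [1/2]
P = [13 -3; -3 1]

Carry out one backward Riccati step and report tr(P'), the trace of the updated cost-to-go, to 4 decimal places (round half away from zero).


31.9146

BᵀP = [-16.0000 4.0000]
S = R + BᵀPB = [1/2] + [20.0000] = [20.5000]
BᵀPA = [-48.0000 -2.0000]
K = S⁻¹·BᵀPA = [-2.3415 -0.0976]
A−BK = [0.6585 -0.0976; 2.3415 -0.4024]
AᵀP(A−BK) = [4.6098 -0.1829; -0.1829 0.0549]
P' = Q + AᵀP(A−BK) = [22.8598 -12.1829; -12.1829 9.0549]
tr(P') = 31.9146


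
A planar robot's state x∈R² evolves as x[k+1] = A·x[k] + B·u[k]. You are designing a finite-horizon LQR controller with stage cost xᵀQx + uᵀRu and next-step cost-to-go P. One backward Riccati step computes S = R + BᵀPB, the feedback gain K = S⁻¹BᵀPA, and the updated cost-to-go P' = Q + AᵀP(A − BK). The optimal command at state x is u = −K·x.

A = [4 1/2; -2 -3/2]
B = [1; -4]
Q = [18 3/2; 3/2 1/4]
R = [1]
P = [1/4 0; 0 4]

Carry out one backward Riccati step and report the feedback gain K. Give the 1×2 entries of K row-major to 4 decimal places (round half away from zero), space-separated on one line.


BᵀP = [0.2500 -16.0000]
S = R + BᵀPB = [1] + [64.2500] = [65.2500]
BᵀPA = [33.0000 24.1250]
K = S⁻¹·BᵀPA = [0.5057 0.3697]
A−BK = [3.4943 0.1303; 0.0230 -0.0211]
AᵀP(A−BK) = [3.3103 0.2989; 0.2989 0.1427]
P' = Q + AᵀP(A−BK) = [21.3103 1.7989; 1.7989 0.3927]
tr(P') = 21.7031

0.5057 0.3697


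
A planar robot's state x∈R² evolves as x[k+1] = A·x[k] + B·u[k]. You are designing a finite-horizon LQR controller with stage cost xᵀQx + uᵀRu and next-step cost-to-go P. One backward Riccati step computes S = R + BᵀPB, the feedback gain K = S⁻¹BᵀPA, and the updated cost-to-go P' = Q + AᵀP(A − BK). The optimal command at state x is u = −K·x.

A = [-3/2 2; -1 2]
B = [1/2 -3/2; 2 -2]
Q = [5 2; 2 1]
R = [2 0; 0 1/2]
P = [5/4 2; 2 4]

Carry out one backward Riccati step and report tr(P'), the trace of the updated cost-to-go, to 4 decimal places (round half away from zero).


BᵀP = [4.6250 9.0000; -5.8750 -11.0000]
S = R + BᵀPB = [2 0; 0 1/2] + [20.3125 -24.9375; -24.9375 30.8125] = [22.3125 -24.9375; -24.9375 31.3125]
BᵀPA = [-15.9375 27.2500; 19.8125 -33.7500]
K = S⁻¹·BᵀPA = [-0.0647 0.1514; 0.5812 -0.9573]
A−BK = [-0.5958 0.4884; 0.2918 -0.2173]
AᵀP(A−BK) = [0.2662 -0.3712; -0.3712 0.5665]
P' = Q + AᵀP(A−BK) = [5.2662 1.6288; 1.6288 1.5665]
tr(P') = 6.8327

6.8327


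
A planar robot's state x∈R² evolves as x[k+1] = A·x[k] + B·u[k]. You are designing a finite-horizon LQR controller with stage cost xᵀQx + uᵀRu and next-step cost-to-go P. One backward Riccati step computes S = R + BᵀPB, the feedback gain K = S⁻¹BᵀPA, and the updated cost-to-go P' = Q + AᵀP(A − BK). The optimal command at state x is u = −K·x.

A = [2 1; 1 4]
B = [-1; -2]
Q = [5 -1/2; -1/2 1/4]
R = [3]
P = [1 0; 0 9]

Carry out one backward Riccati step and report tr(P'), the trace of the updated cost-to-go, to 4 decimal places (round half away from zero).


BᵀP = [-1.0000 -18.0000]
S = R + BᵀPB = [3] + [37.0000] = [40.0000]
BᵀPA = [-20.0000 -73.0000]
K = S⁻¹·BᵀPA = [-0.5000 -1.8250]
A−BK = [1.5000 -0.8250; 0.0000 0.3500]
AᵀP(A−BK) = [3.0000 1.5000; 1.5000 11.7750]
P' = Q + AᵀP(A−BK) = [8.0000 1.0000; 1.0000 12.0250]
tr(P') = 20.0250

20.0250


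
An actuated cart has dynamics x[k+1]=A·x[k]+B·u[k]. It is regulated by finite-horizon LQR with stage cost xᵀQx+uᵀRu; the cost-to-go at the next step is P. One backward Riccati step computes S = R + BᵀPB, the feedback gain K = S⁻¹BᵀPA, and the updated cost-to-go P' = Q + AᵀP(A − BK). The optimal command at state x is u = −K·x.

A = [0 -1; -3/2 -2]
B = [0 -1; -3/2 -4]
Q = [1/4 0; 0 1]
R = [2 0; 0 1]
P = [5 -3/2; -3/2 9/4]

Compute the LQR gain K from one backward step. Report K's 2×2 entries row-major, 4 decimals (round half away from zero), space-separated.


BᵀP = [2.2500 -3.3750; 1.0000 -7.5000]
S = R + BᵀPB = [2 0; 0 1] + [5.0625 11.2500; 11.2500 29.0000] = [7.0625 11.2500; 11.2500 30.0000]
BᵀPA = [5.0625 4.5000; 11.2500 14.0000]
K = S⁻¹·BᵀPA = [0.2967 -0.2637; 0.2637 0.5656]
A−BK = [0.2637 -0.4344; 0.0000 -0.1333]
AᵀP(A−BK) = [0.5934 -0.5275; -0.5275 1.2689]
P' = Q + AᵀP(A−BK) = [0.8434 -0.5275; -0.5275 2.2689]
tr(P') = 3.1123

0.2967 -0.2637 0.2637 0.5656


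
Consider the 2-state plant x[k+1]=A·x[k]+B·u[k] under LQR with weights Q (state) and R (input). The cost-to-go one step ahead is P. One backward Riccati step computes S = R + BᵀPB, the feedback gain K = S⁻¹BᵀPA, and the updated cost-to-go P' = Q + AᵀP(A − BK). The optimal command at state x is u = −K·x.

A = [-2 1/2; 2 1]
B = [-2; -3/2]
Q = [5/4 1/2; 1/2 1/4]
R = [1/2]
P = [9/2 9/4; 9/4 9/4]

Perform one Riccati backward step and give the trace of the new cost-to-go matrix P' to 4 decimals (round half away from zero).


BᵀP = [-12.3750 -7.8750]
S = R + BᵀPB = [1/2] + [36.5625] = [37.0625]
BᵀPA = [9.0000 -14.0625]
K = S⁻¹·BᵀPA = [0.2428 -0.3794]
A−BK = [-1.5143 -0.2589; 2.3642 0.4309]
AᵀP(A−BK) = [6.8145 1.1648; 1.1648 0.2893]
P' = Q + AᵀP(A−BK) = [8.0645 1.6648; 1.6648 0.5393]
tr(P') = 8.6038

8.6038


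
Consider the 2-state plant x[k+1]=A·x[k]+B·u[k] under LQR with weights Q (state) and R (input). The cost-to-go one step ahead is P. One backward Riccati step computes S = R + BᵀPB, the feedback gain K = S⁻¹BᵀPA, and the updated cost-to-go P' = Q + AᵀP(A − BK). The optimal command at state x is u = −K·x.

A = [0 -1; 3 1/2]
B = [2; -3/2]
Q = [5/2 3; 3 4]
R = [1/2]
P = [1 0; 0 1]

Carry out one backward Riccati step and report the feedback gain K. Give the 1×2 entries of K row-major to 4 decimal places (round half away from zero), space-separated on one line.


-0.6667 -0.4074

BᵀP = [2.0000 -1.5000]
S = R + BᵀPB = [1/2] + [6.2500] = [6.7500]
BᵀPA = [-4.5000 -2.7500]
K = S⁻¹·BᵀPA = [-0.6667 -0.4074]
A−BK = [1.3333 -0.1852; 2.0000 -0.1111]
AᵀP(A−BK) = [6.0000 -0.3333; -0.3333 0.1296]
P' = Q + AᵀP(A−BK) = [8.5000 2.6667; 2.6667 4.1296]
tr(P') = 12.6296


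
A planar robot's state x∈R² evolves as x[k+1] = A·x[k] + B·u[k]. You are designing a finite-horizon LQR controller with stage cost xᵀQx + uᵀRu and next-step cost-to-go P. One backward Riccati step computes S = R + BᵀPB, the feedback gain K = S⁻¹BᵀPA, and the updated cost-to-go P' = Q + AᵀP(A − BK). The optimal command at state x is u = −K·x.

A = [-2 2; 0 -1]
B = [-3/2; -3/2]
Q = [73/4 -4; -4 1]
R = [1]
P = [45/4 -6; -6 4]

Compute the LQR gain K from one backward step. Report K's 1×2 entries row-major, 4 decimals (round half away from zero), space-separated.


1.8947 -2.2556

BᵀP = [-7.8750 3.0000]
S = R + BᵀPB = [1] + [7.3125] = [8.3125]
BᵀPA = [15.7500 -18.7500]
K = S⁻¹·BᵀPA = [1.8947 -2.2556]
A−BK = [0.8421 -1.3835; 2.8421 -4.3835]
AᵀP(A−BK) = [15.1579 -21.4737; -21.4737 30.7068]
P' = Q + AᵀP(A−BK) = [33.4079 -25.4737; -25.4737 31.7068]
tr(P') = 65.1147


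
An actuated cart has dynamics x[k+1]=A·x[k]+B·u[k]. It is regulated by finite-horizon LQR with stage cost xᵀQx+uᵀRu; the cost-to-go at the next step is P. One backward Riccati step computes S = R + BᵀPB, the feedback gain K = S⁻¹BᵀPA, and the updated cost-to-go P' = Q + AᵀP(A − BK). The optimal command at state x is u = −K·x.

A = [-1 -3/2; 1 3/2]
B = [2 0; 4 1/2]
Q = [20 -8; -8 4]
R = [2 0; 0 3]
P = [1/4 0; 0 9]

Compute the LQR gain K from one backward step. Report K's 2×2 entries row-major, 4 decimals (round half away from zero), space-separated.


BᵀP = [0.5000 36.0000; 0.0000 4.5000]
S = R + BᵀPB = [2 0; 0 3] + [145.0000 18.0000; 18.0000 2.2500] = [147.0000 18.0000; 18.0000 5.2500]
BᵀPA = [35.5000 53.2500; 4.5000 6.7500]
K = S⁻¹·BᵀPA = [0.2353 0.3530; 0.0503 0.0754]
A−BK = [-1.4707 -2.2060; 0.0335 0.0503]
AᵀP(A−BK) = [0.6692 1.0038; 1.0038 1.5057]
P' = Q + AᵀP(A−BK) = [20.6692 -6.9962; -6.9962 5.5057]
tr(P') = 26.1748

0.2353 0.3530 0.0503 0.0754


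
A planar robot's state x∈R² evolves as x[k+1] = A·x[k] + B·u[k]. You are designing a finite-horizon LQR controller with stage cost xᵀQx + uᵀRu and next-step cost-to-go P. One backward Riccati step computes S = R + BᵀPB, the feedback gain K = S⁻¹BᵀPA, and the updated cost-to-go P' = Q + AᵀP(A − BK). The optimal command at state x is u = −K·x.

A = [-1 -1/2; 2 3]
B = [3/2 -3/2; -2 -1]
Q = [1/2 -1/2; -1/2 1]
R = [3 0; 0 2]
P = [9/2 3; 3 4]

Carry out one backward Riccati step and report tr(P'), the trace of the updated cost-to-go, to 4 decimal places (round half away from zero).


BᵀP = [0.7500 -3.5000; -9.7500 -8.5000]
S = R + BᵀPB = [3 0; 0 2] + [8.1250 2.3750; 2.3750 23.1250] = [11.1250 2.3750; 2.3750 25.1250]
BᵀPA = [-7.7500 -10.8750; -7.2500 -20.6250]
K = S⁻¹·BᵀPA = [-0.6481 -0.8188; -0.2273 -0.7435]
A−BK = [-0.3688 -0.3870; 0.4765 0.6189]
AᵀP(A−BK) = [1.8293 2.5139; 2.5139 3.8859]
P' = Q + AᵀP(A−BK) = [2.3293 2.0139; 2.0139 4.8859]
tr(P') = 7.2152

7.2152


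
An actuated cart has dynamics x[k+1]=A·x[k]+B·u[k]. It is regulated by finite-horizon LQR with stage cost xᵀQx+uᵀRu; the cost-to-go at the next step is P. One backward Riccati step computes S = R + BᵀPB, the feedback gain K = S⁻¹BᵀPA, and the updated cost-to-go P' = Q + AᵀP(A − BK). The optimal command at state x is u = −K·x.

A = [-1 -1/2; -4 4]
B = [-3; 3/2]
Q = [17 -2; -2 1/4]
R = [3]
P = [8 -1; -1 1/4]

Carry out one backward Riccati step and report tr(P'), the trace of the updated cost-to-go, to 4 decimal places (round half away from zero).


BᵀP = [-25.5000 3.3750]
S = R + BᵀPB = [3] + [81.5625] = [84.5625]
BᵀPA = [12.0000 26.2500]
K = S⁻¹·BᵀPA = [0.1419 0.3104]
A−BK = [-0.5743 0.4313; -4.2129 3.5344]
AᵀP(A−BK) = [2.2971 -1.7251; -1.7251 1.8514]
P' = Q + AᵀP(A−BK) = [19.2971 -3.7251; -3.7251 2.1014]
tr(P') = 21.3986

21.3986


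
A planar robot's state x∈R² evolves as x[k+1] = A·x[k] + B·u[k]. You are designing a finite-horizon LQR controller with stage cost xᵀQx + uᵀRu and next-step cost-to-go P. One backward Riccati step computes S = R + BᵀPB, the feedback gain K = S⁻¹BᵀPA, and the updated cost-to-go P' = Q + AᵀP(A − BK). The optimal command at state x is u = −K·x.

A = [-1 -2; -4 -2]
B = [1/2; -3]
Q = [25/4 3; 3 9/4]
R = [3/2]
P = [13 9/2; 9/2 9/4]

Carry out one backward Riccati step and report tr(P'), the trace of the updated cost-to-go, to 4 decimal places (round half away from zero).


90.1522

BᵀP = [-7.0000 -4.5000]
S = R + BᵀPB = [3/2] + [10.0000] = [11.5000]
BᵀPA = [25.0000 23.0000]
K = S⁻¹·BᵀPA = [2.1739 2.0000]
A−BK = [-2.0870 -3.0000; 2.5217 4.0000]
AᵀP(A−BK) = [30.6522 39.0000; 39.0000 51.0000]
P' = Q + AᵀP(A−BK) = [36.9022 42.0000; 42.0000 53.2500]
tr(P') = 90.1522


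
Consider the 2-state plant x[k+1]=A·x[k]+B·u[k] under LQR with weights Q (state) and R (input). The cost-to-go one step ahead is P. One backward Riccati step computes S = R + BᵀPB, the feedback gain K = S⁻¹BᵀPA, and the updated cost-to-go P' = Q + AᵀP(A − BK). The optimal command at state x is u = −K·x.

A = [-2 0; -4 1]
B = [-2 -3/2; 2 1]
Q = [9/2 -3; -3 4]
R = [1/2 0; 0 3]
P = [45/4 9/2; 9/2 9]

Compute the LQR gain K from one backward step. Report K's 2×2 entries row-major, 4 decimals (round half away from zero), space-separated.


BᵀP = [-13.5000 9.0000; -12.3750 2.2500]
S = R + BᵀPB = [1/2 0; 0 3] + [45.0000 29.2500; 29.2500 20.8125] = [45.5000 29.2500; 29.2500 23.8125]
BᵀPA = [-9.0000 9.0000; 15.7500 2.2500]
K = S⁻¹·BᵀPA = [-2.9617 0.6516; 4.2995 -0.7059]
A−BK = [-1.4743 0.2443; -2.3760 0.4027]
AᵀP(A−BK) = [166.6277 -28.0181; -28.0181 4.7240]
P' = Q + AᵀP(A−BK) = [171.1277 -31.0181; -31.0181 8.7240]
tr(P') = 179.8517

-2.9617 0.6516 4.2995 -0.7059


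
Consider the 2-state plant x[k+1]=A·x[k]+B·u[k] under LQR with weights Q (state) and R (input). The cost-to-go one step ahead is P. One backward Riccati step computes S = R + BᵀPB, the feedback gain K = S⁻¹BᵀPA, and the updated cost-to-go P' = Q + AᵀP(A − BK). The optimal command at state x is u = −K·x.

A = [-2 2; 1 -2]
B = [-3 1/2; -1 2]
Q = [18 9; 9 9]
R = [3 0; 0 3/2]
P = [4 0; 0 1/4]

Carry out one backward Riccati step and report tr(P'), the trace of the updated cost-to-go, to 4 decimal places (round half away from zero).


31.4034

BᵀP = [-12.0000 -0.2500; 2.0000 0.5000]
S = R + BᵀPB = [3 0; 0 3/2] + [36.2500 -6.5000; -6.5000 2.0000] = [39.2500 -6.5000; -6.5000 3.5000]
BᵀPA = [23.7500 -23.5000; -3.5000 3.0000]
K = S⁻¹·BᵀPA = [0.6347 -0.6597; 0.1787 -0.3679]
A−BK = [-0.1853 0.2050; 1.2773 -1.9238]
AᵀP(A−BK) = [1.8016 -2.1209; -2.1209 2.6018]
P' = Q + AᵀP(A−BK) = [19.8016 6.8791; 6.8791 11.6018]
tr(P') = 31.4034


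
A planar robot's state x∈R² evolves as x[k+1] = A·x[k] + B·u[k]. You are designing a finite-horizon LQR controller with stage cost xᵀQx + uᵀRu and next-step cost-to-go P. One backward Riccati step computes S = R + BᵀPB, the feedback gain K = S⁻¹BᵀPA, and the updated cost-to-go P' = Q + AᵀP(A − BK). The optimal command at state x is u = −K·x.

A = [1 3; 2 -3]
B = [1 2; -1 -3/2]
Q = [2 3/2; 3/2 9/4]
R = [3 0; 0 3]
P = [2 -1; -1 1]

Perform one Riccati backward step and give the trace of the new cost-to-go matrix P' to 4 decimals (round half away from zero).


BᵀP = [3.0000 -2.0000; 5.5000 -3.5000]
S = R + BᵀPB = [3 0; 0 3] + [5.0000 9.0000; 9.0000 16.2500] = [8.0000 9.0000; 9.0000 19.2500]
BᵀPA = [-1.0000 15.0000; -1.5000 27.0000]
K = S⁻¹·BᵀPA = [-0.0788 0.6267; -0.0411 1.1096]
A−BK = [1.1610 0.1541; 1.8596 -0.7089]
AᵀP(A−BK) = [1.8596 -0.7089; -0.7089 5.6404]
P' = Q + AᵀP(A−BK) = [3.8596 0.7911; 0.7911 7.8904]
tr(P') = 11.7500

11.7500


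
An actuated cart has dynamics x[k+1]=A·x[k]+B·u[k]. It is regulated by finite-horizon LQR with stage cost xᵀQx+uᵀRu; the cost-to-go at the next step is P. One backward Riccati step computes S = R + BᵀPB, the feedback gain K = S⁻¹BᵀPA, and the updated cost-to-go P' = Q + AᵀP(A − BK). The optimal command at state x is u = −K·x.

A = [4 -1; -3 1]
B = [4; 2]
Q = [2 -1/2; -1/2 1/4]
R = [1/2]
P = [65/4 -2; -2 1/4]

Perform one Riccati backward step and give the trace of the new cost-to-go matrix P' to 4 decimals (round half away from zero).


BᵀP = [61.0000 -7.5000]
S = R + BᵀPB = [1/2] + [229.0000] = [229.5000]
BᵀPA = [266.5000 -68.5000]
K = S⁻¹·BᵀPA = [1.1612 -0.2985]
A−BK = [-0.6449 0.1939; -5.3224 1.5969]
AᵀP(A−BK) = [0.7849 -0.2064; -0.2064 0.0545]
P' = Q + AᵀP(A−BK) = [2.7849 -0.7064; -0.7064 0.3045]
tr(P') = 3.0893

3.0893


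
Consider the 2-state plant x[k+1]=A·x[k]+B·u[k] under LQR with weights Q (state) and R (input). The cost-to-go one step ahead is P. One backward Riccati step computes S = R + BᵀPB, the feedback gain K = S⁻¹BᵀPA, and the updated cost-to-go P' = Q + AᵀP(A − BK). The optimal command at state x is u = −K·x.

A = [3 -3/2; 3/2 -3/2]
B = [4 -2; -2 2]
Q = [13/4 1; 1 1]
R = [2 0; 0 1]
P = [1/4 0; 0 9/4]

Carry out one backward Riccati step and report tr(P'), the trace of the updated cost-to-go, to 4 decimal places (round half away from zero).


10.7060

BᵀP = [1.0000 -4.5000; -0.5000 4.5000]
S = R + BᵀPB = [2 0; 0 1] + [13.0000 -11.0000; -11.0000 10.0000] = [15.0000 -11.0000; -11.0000 11.0000]
BᵀPA = [-3.7500 5.2500; 5.2500 -6.0000]
K = S⁻¹·BᵀPA = [0.3750 -0.1875; 0.8523 -0.7330]
A−BK = [3.2045 -2.2159; 0.5455 -0.4091]
AᵀP(A−BK) = [4.2443 -3.0426; -3.0426 2.2116]
P' = Q + AᵀP(A−BK) = [7.4943 -2.0426; -2.0426 3.2116]
tr(P') = 10.7060


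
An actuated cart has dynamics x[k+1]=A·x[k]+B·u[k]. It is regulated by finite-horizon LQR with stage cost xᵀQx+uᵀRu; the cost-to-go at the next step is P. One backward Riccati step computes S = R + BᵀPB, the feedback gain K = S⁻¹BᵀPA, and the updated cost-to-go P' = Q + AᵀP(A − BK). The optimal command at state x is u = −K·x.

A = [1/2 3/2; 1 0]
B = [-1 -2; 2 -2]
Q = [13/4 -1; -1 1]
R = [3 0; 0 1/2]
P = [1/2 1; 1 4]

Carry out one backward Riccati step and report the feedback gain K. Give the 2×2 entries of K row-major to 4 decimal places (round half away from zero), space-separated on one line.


BᵀP = [1.5000 7.0000; -3.0000 -10.0000]
S = R + BᵀPB = [3 0; 0 1/2] + [12.5000 -17.0000; -17.0000 26.0000] = [15.5000 -17.0000; -17.0000 26.5000]
BᵀPA = [7.7500 2.2500; -11.5000 -4.5000]
K = S⁻¹·BᵀPA = [0.0811 -0.1386; -0.3819 -0.2587]
A−BK = [-0.1828 0.8439; 0.0739 -0.2402]
AᵀP(A−BK) = [0.1042 -0.0262; -0.0262 0.2726]
P' = Q + AᵀP(A−BK) = [3.3542 -1.0262; -1.0262 1.2726]
tr(P') = 4.6268

0.0811 -0.1386 -0.3819 -0.2587


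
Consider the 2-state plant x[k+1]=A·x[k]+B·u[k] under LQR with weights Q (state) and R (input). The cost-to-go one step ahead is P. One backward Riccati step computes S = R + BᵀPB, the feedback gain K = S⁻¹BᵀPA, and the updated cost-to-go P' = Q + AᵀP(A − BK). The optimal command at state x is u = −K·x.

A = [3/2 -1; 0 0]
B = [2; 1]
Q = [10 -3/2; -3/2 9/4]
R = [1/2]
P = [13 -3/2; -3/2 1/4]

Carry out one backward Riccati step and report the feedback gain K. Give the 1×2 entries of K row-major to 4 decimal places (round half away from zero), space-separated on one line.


0.7861 -0.5241

BᵀP = [24.5000 -2.7500]
S = R + BᵀPB = [1/2] + [46.2500] = [46.7500]
BᵀPA = [36.7500 -24.5000]
K = S⁻¹·BᵀPA = [0.7861 -0.5241]
A−BK = [-0.0722 0.0481; -0.7861 0.5241]
AᵀP(A−BK) = [0.3610 -0.2406; -0.2406 0.1604]
P' = Q + AᵀP(A−BK) = [10.3610 -1.7406; -1.7406 2.4104]
tr(P') = 12.7714


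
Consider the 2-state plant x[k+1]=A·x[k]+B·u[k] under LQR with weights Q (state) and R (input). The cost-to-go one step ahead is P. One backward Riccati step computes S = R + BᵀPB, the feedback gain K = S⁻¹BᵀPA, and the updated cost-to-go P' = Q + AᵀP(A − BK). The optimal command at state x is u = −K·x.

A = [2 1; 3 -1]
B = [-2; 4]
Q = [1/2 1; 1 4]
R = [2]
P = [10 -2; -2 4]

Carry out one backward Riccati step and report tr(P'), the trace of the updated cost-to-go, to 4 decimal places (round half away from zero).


57.6884

BᵀP = [-28.0000 20.0000]
S = R + BᵀPB = [2] + [136.0000] = [138.0000]
BᵀPA = [4.0000 -48.0000]
K = S⁻¹·BᵀPA = [0.0290 -0.3478]
A−BK = [2.0580 0.3043; 2.8841 0.3913]
AᵀP(A−BK) = [51.8841 7.3913; 7.3913 1.3043]
P' = Q + AᵀP(A−BK) = [52.3841 8.3913; 8.3913 5.3043]
tr(P') = 57.6884


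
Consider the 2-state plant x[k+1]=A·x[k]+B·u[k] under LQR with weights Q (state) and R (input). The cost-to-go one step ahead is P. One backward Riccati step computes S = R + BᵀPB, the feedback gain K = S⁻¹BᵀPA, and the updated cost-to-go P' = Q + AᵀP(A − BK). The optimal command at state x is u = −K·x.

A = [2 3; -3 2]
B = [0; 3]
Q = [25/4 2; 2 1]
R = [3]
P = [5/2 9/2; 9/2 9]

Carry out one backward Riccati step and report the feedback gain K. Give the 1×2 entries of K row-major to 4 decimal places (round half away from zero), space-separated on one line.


-0.6429 1.1250

BᵀP = [13.5000 27.0000]
S = R + BᵀPB = [3] + [81.0000] = [84.0000]
BᵀPA = [-54.0000 94.5000]
K = S⁻¹·BᵀPA = [-0.6429 1.1250]
A−BK = [2.0000 3.0000; -1.0714 -1.3750]
AᵀP(A−BK) = [2.2857 -0.7500; -0.7500 6.1875]
P' = Q + AᵀP(A−BK) = [8.5357 1.2500; 1.2500 7.1875]
tr(P') = 15.7232


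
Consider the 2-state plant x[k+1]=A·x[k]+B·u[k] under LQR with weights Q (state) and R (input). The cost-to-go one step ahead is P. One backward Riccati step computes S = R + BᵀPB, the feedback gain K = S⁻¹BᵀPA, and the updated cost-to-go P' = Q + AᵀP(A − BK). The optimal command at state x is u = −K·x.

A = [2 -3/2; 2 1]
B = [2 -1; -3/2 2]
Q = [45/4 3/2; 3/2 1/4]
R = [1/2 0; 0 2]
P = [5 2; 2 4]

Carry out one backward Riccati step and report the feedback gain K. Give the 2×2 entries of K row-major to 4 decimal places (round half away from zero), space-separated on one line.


1.8375 -0.7420 2.0141 -0.0442

BᵀP = [7.0000 -2.0000; -1.0000 6.0000]
S = R + BᵀPB = [1/2 0; 0 2] + [17.0000 -11.0000; -11.0000 13.0000] = [17.5000 -11.0000; -11.0000 15.0000]
BᵀPA = [10.0000 -12.5000; 10.0000 7.5000]
K = S⁻¹·BᵀPA = [1.8375 -0.7420; 2.0141 -0.0442]
A−BK = [0.3392 -0.0601; 0.7279 -0.0247]
AᵀP(A−BK) = [13.4841 -1.1378; -1.1378 0.3057]
P' = Q + AᵀP(A−BK) = [24.7341 0.3622; 0.3622 0.5557]
tr(P') = 25.2898


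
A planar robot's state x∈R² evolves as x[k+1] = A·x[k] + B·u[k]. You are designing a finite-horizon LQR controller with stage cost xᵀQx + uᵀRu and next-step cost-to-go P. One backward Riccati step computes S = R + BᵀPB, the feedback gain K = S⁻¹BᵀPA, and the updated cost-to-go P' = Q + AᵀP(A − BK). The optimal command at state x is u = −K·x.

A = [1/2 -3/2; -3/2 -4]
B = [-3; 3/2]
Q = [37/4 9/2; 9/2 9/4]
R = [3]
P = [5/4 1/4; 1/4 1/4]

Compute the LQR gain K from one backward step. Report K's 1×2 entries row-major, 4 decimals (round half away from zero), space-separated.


BᵀP = [-3.3750 -0.3750]
S = R + BᵀPB = [3] + [9.5625] = [12.5625]
BᵀPA = [-1.1250 6.5625]
K = S⁻¹·BᵀPA = [-0.0896 0.5224]
A−BK = [0.2313 0.0672; -1.3657 -4.7836]
AᵀP(A−BK) = [0.3993 1.2127; 1.2127 6.3843]
P' = Q + AᵀP(A−BK) = [9.6493 5.7127; 5.7127 8.6343]
tr(P') = 18.2836

-0.0896 0.5224


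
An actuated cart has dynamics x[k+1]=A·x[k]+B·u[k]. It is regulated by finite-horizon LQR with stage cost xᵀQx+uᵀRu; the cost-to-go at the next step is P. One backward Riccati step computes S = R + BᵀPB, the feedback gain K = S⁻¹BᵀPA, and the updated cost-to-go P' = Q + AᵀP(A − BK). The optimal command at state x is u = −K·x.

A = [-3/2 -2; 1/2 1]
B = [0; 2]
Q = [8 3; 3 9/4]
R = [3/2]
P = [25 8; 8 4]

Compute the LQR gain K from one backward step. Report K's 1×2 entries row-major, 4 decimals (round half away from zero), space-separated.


BᵀP = [16.0000 8.0000]
S = R + BᵀPB = [3/2] + [16.0000] = [17.5000]
BᵀPA = [-20.0000 -24.0000]
K = S⁻¹·BᵀPA = [-1.1429 -1.3714]
A−BK = [-1.5000 -2.0000; 2.7857 3.7429]
AᵀP(A−BK) = [22.3929 29.5714; 29.5714 39.0857]
P' = Q + AᵀP(A−BK) = [30.3929 32.5714; 32.5714 41.3357]
tr(P') = 71.7286

-1.1429 -1.3714


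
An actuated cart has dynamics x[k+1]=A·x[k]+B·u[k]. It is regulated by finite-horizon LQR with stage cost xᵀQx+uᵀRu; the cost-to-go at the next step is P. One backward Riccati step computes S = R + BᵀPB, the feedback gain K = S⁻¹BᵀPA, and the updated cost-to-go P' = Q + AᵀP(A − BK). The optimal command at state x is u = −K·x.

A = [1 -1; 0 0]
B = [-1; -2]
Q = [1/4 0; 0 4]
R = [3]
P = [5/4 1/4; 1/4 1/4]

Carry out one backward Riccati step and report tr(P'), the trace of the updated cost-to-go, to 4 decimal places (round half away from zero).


5.7700

BᵀP = [-1.7500 -0.7500]
S = R + BᵀPB = [3] + [3.2500] = [6.2500]
BᵀPA = [-1.7500 1.7500]
K = S⁻¹·BᵀPA = [-0.2800 0.2800]
A−BK = [0.7200 -0.7200; -0.5600 0.5600]
AᵀP(A−BK) = [0.7600 -0.7600; -0.7600 0.7600]
P' = Q + AᵀP(A−BK) = [1.0100 -0.7600; -0.7600 4.7600]
tr(P') = 5.7700


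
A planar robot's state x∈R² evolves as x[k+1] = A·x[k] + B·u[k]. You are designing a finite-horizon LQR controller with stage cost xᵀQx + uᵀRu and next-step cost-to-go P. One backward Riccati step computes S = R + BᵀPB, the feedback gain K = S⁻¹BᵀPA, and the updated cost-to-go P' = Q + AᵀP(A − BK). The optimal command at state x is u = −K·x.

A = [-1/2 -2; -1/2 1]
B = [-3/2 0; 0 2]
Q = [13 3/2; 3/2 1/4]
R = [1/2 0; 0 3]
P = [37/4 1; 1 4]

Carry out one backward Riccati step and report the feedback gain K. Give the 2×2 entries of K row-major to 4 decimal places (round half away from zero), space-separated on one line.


0.3310 1.2900 -0.2109 0.4142

BᵀP = [-13.8750 -1.5000; 2.0000 8.0000]
S = R + BᵀPB = [1/2 0; 0 3] + [20.8125 -3.0000; -3.0000 16.0000] = [21.3125 -3.0000; -3.0000 19.0000]
BᵀPA = [7.6875 26.2500; -5.0000 4.0000]
K = S⁻¹·BᵀPA = [0.3310 1.2900; -0.2109 0.4142]
A−BK = [-0.0035 -0.0650; -0.0782 0.1716]
AᵀP(A−BK) = [0.2133 -0.0957; -0.0957 1.4813]
P' = Q + AᵀP(A−BK) = [13.2133 1.4043; 1.4043 1.7313]
tr(P') = 14.9446


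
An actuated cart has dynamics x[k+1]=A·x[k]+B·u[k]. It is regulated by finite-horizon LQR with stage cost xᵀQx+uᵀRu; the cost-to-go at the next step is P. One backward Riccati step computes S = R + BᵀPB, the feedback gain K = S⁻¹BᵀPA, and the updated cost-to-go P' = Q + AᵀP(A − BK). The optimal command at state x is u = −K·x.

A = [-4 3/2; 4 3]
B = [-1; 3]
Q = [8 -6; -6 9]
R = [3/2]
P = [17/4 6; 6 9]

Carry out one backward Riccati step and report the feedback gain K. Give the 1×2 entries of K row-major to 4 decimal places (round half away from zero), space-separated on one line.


BᵀP = [13.7500 21.0000]
S = R + BᵀPB = [3/2] + [49.2500] = [50.7500]
BᵀPA = [29.0000 83.6250]
K = S⁻¹·BᵀPA = [0.5714 1.6478]
A−BK = [-3.4286 3.1478; 2.2857 -1.9433]
AᵀP(A−BK) = [3.4286 -1.2857; -1.2857 6.7666]
P' = Q + AᵀP(A−BK) = [11.4286 -7.2857; -7.2857 15.7666]
tr(P') = 27.1952

0.5714 1.6478


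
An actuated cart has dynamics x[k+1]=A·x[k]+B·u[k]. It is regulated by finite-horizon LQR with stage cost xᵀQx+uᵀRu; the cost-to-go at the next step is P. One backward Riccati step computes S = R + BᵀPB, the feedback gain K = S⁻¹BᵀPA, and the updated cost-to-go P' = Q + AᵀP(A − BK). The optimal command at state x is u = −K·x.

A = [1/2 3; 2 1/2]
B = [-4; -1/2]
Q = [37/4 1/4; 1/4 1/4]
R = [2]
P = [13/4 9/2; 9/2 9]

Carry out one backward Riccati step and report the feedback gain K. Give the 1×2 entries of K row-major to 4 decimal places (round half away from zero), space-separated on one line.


BᵀP = [-15.2500 -22.5000]
S = R + BᵀPB = [2] + [72.2500] = [74.2500]
BᵀPA = [-52.6250 -57.0000]
K = S⁻¹·BᵀPA = [-0.7088 -0.7677]
A−BK = [-2.3350 -0.0707; 1.6456 0.1162]
AᵀP(A−BK) = [8.5143 1.6010; 1.6010 1.2424]
P' = Q + AᵀP(A−BK) = [17.7643 1.8510; 1.8510 1.4924]
tr(P') = 19.2567

-0.7088 -0.7677


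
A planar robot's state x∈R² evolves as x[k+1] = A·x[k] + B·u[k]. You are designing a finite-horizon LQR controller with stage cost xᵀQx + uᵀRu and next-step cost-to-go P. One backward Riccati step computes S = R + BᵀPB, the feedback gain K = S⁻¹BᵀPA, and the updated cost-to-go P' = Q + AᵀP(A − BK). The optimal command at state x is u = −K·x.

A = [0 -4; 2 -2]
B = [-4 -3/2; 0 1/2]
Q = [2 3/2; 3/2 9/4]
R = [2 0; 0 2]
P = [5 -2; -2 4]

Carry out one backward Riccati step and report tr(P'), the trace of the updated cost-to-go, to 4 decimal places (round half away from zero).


25.5421

BᵀP = [-20.0000 8.0000; -8.5000 5.0000]
S = R + BᵀPB = [2 0; 0 2] + [80.0000 34.0000; 34.0000 15.2500] = [82.0000 34.0000; 34.0000 17.2500]
BᵀPA = [16.0000 64.0000; 10.0000 24.0000]
K = S⁻¹·BᵀPA = [-0.2476 1.1141; 1.0677 -0.8046]
A−BK = [0.6112 -0.7505; 1.4662 -1.5977]
AᵀP(A−BK) = [9.2843 -9.7795; -9.7795 12.0077]
P' = Q + AᵀP(A−BK) = [11.2843 -8.2795; -8.2795 14.2577]
tr(P') = 25.5421


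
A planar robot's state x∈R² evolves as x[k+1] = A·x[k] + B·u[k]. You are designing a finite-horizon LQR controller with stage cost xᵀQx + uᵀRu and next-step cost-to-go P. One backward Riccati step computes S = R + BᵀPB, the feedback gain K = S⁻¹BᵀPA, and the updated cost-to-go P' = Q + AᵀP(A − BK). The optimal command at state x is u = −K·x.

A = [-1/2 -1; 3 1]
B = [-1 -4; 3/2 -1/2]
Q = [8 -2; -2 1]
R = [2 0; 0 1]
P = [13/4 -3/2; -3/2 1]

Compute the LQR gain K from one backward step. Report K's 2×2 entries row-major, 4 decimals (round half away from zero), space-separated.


0.6227 0.2572 0.2087 0.2641

BᵀP = [-5.5000 3.0000; -12.2500 5.5000]
S = R + BᵀPB = [2 0; 0 1] + [10.0000 20.5000; 20.5000 46.2500] = [12.0000 20.5000; 20.5000 47.2500]
BᵀPA = [11.7500 8.5000; 22.6250 17.7500]
K = S⁻¹·BᵀPA = [0.6227 0.2572; 0.2087 0.2641]
A−BK = [0.9574 0.3135; 2.1704 0.7462]
AᵀP(A−BK) = [2.2747 0.8782; 0.8782 0.3765]
P' = Q + AᵀP(A−BK) = [10.2747 -1.1218; -1.1218 1.3765]
tr(P') = 11.6512


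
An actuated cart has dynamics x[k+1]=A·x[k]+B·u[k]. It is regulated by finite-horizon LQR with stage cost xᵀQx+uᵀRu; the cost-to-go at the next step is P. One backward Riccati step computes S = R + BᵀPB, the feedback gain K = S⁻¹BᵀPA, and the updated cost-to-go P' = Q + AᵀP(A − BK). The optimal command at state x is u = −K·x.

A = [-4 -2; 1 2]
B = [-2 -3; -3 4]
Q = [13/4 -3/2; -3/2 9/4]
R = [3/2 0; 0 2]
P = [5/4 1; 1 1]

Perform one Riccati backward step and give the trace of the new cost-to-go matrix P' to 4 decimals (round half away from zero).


7.4290

BᵀP = [-5.5000 -5.0000; 0.2500 1.0000]
S = R + BᵀPB = [3/2 0; 0 2] + [26.0000 -3.5000; -3.5000 3.2500] = [27.5000 -3.5000; -3.5000 5.2500]
BᵀPA = [17.0000 1.0000; 0.0000 1.5000]
K = S⁻¹·BᵀPA = [0.6755 0.0795; 0.4503 0.3387]
A−BK = [-1.2980 -0.8250; 1.2252 0.8836]
AᵀP(A−BK) = [1.5166 0.6490; 0.6490 0.4125]
P' = Q + AᵀP(A−BK) = [4.7666 -0.8510; -0.8510 2.6625]
tr(P') = 7.4290


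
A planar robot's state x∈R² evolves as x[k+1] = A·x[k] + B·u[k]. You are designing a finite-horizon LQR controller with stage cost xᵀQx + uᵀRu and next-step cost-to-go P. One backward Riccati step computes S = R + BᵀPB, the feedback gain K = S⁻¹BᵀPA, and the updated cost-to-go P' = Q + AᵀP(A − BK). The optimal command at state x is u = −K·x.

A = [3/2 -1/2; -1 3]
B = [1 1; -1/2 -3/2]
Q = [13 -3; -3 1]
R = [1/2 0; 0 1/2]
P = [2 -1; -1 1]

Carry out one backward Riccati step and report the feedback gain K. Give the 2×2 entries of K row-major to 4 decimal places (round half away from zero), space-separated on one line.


BᵀP = [2.5000 -1.5000; 3.5000 -2.5000]
S = R + BᵀPB = [1/2 0; 0 1/2] + [3.2500 4.7500; 4.7500 7.2500] = [3.7500 4.7500; 4.7500 7.7500]
BᵀPA = [5.2500 -5.7500; 7.7500 -9.2500]
K = S⁻¹·BᵀPA = [0.5962 -0.0962; 0.6346 -1.1346]
A−BK = [0.2692 0.7308; 0.2500 1.2500]
AᵀP(A−BK) = [0.4519 -0.2019; -0.2019 1.4519]
P' = Q + AᵀP(A−BK) = [13.4519 -3.2019; -3.2019 2.4519]
tr(P') = 15.9038

0.5962 -0.0962 0.6346 -1.1346


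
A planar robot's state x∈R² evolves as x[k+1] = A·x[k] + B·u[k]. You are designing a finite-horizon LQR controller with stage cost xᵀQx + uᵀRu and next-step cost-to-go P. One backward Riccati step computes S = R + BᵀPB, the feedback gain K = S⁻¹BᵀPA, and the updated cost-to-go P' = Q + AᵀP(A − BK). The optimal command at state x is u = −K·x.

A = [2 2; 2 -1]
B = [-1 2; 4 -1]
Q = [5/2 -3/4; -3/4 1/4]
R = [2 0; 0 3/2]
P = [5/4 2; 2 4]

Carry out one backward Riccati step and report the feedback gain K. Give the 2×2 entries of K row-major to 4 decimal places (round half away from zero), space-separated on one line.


0.8152 -0.0059 0.5630 0.3988

BᵀP = [6.7500 14.0000; 0.5000 0.0000]
S = R + BᵀPB = [2 0; 0 3/2] + [49.2500 -0.5000; -0.5000 1.0000] = [51.2500 -0.5000; -0.5000 2.5000]
BᵀPA = [41.5000 -0.5000; 1.0000 1.0000]
K = S⁻¹·BᵀPA = [0.8152 -0.0059; 0.5630 0.3988]
A−BK = [1.6891 1.1965; -0.6979 -0.5777]
AᵀP(A−BK) = [2.6041 0.8446; 0.8446 0.5982]
P' = Q + AᵀP(A−BK) = [5.1041 0.0946; 0.0946 0.8482]
tr(P') = 5.9523


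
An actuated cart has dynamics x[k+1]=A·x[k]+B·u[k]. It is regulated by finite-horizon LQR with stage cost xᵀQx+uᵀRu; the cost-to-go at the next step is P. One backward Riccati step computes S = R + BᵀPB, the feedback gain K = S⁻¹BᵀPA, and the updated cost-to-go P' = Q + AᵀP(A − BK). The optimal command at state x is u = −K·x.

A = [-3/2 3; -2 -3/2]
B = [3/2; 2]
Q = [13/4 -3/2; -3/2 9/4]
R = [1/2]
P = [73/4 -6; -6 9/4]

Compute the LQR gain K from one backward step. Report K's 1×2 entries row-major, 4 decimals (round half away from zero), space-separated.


-0.9657 3.6309

BᵀP = [15.3750 -4.5000]
S = R + BᵀPB = [1/2] + [14.0625] = [14.5625]
BᵀPA = [-14.0625 52.8750]
K = S⁻¹·BᵀPA = [-0.9657 3.6309]
A−BK = [-0.0515 -2.4464; -0.0687 -8.7618]
AᵀP(A−BK) = [0.4828 -1.8155; -1.8155 31.3286]
P' = Q + AᵀP(A−BK) = [3.7328 -3.3155; -3.3155 33.5786]
tr(P') = 37.3114


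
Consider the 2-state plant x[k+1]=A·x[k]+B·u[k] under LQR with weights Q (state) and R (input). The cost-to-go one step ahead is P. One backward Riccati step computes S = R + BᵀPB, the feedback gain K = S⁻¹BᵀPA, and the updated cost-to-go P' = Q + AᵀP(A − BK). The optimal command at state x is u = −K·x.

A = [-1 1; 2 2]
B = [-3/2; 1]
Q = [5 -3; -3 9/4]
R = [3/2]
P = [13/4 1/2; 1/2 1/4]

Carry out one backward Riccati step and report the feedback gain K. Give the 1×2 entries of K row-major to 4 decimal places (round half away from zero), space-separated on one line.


0.4463 -0.7107

BᵀP = [-4.3750 -0.5000]
S = R + BᵀPB = [3/2] + [6.0625] = [7.5625]
BᵀPA = [3.3750 -5.3750]
K = S⁻¹·BᵀPA = [0.4463 -0.7107]
A−BK = [-0.3306 -0.0661; 1.5537 2.7107]
AᵀP(A−BK) = [0.7438 0.1488; 0.1488 2.4298]
P' = Q + AᵀP(A−BK) = [5.7438 -2.8512; -2.8512 4.6798]
tr(P') = 10.4236


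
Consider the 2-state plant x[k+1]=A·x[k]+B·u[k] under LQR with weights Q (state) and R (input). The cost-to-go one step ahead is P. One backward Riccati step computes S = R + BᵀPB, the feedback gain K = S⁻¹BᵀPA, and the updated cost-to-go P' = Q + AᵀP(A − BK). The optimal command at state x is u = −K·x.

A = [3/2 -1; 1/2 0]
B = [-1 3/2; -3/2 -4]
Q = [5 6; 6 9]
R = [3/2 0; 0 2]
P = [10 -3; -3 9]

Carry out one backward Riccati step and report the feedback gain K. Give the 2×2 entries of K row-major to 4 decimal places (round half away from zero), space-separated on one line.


-0.9803 0.5795 0.2608 -0.2277

BᵀP = [-5.5000 -10.5000; 27.0000 -40.5000]
S = R + BᵀPB = [3/2 0; 0 2] + [21.2500 33.7500; 33.7500 202.5000] = [22.7500 33.7500; 33.7500 204.5000]
BᵀPA = [-13.5000 5.5000; 20.2500 -27.0000]
K = S⁻¹·BᵀPA = [-0.9803 0.5795; 0.2608 -0.2277]
A−BK = [0.1285 -0.0790; 0.0728 -0.0414]
AᵀP(A−BK) = [1.7342 -1.0663; -1.0663 0.6656]
P' = Q + AᵀP(A−BK) = [6.7342 4.9337; 4.9337 9.6656]
tr(P') = 16.3998


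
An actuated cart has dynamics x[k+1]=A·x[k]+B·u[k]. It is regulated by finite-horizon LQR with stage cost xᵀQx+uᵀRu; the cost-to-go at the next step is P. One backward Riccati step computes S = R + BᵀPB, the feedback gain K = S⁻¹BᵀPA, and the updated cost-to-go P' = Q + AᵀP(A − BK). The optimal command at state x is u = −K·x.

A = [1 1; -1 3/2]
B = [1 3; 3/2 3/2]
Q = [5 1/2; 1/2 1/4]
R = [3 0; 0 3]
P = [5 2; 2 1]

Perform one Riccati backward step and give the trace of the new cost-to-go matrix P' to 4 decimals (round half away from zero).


BᵀP = [8.0000 3.5000; 18.0000 7.5000]
S = R + BᵀPB = [3 0; 0 3] + [13.2500 29.2500; 29.2500 65.2500] = [16.2500 29.2500; 29.2500 68.2500]
BᵀPA = [4.5000 13.2500; 10.5000 29.2500]
K = S⁻¹·BᵀPA = [0.0000 0.1923; 0.1538 0.3462]
A−BK = [0.5385 -0.2308; -1.2308 0.6923]
AᵀP(A−BK) = [0.3846 0.0000; 0.0000 0.5769]
P' = Q + AᵀP(A−BK) = [5.3846 0.5000; 0.5000 0.8269]
tr(P') = 6.2115

6.2115


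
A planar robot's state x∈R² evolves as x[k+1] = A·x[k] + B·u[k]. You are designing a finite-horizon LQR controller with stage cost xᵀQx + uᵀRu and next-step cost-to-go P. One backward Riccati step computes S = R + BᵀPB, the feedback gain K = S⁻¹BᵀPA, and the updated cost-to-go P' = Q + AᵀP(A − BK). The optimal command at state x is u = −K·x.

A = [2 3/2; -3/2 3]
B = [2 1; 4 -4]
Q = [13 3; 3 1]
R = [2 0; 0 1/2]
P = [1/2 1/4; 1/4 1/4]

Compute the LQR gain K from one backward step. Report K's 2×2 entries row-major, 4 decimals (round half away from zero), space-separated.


0.2875 0.5250 0.4250 -0.3000

BᵀP = [2.0000 1.5000; -0.5000 -0.7500]
S = R + BᵀPB = [2 0; 0 1/2] + [10.0000 -4.0000; -4.0000 2.5000] = [12.0000 -4.0000; -4.0000 3.0000]
BᵀPA = [1.7500 7.5000; 0.1250 -3.0000]
K = S⁻¹·BᵀPA = [0.2875 0.5250; 0.4250 -0.3000]
A−BK = [1.0000 0.7500; -0.9500 -0.3000]
AᵀP(A−BK) = [0.5063 0.4313; 0.4313 0.7875]
P' = Q + AᵀP(A−BK) = [13.5063 3.4313; 3.4313 1.7875]
tr(P') = 15.2938
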